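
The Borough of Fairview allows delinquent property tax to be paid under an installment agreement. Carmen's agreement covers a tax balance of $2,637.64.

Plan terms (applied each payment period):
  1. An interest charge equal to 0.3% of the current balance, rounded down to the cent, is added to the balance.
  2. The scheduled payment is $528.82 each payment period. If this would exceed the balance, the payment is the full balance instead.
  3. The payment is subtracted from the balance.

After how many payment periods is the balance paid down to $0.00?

Payment period 1: $2,637.64 +$7.91 interest = $2,645.55; pay $528.82 → $2,116.73
Payment period 2: $2,116.73 +$6.35 interest = $2,123.08; pay $528.82 → $1,594.26
Payment period 3: $1,594.26 +$4.78 interest = $1,599.04; pay $528.82 → $1,070.22
Payment period 4: $1,070.22 +$3.21 interest = $1,073.43; pay $528.82 → $544.61
Payment period 5: $544.61 +$1.63 interest = $546.24; pay $528.82 → $17.42
Payment period 6: $17.42 +$0.05 interest = $17.47; pay $17.47 → $0.00
Balance reaches $0.00 in payment period 6.

6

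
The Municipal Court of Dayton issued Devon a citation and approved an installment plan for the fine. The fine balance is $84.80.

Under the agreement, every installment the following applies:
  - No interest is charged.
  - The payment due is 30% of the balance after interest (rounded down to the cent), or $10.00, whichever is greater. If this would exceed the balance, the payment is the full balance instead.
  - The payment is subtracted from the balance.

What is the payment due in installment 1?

# | Opening | Payment | End bal
1 | $84.80 | $25.44 | $59.36

$25.44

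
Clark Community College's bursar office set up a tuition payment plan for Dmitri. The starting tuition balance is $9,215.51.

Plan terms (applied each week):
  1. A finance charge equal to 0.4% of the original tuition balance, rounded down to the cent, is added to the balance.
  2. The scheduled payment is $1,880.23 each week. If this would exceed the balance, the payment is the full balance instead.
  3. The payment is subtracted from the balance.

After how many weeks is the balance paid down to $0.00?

Week 1: $9,215.51 +$36.86 interest = $9,252.37; pay $1,880.23 → $7,372.14
Week 2: $7,372.14 +$36.86 interest = $7,409.00; pay $1,880.23 → $5,528.77
Week 3: $5,528.77 +$36.86 interest = $5,565.63; pay $1,880.23 → $3,685.40
Week 4: $3,685.40 +$36.86 interest = $3,722.26; pay $1,880.23 → $1,842.03
Week 5: $1,842.03 +$36.86 interest = $1,878.89; pay $1,878.89 → $0.00
Balance reaches $0.00 in week 5.

5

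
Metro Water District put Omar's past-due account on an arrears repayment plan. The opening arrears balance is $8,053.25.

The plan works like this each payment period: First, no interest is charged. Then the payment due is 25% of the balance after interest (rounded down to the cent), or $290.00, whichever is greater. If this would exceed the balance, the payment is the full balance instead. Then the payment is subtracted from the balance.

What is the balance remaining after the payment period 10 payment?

$204.99

Payment period 1: opening $8,053.25; payment $2,013.31; balance $6,039.94
Payment period 2: opening $6,039.94; payment $1,509.98; balance $4,529.96
Payment period 3: opening $4,529.96; payment $1,132.49; balance $3,397.47
Payment period 4: opening $3,397.47; payment $849.36; balance $2,548.11
Payment period 5: opening $2,548.11; payment $637.02; balance $1,911.09
Payment period 6: opening $1,911.09; payment $477.77; balance $1,433.32
Payment period 7: opening $1,433.32; payment $358.33; balance $1,074.99
Payment period 8: opening $1,074.99; payment $290.00; balance $784.99
Payment period 9: opening $784.99; payment $290.00; balance $494.99
Payment period 10: opening $494.99; payment $290.00; balance $204.99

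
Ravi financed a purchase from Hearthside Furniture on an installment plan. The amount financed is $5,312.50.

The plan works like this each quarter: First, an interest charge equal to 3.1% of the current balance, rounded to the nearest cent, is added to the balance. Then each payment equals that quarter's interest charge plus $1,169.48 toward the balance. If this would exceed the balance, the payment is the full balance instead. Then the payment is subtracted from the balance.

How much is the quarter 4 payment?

$1,225.41

Quarter 1: opening $5,312.50; interest $164.69 → $5,477.19; payment $1,334.17; balance $4,143.02
Quarter 2: opening $4,143.02; interest $128.43 → $4,271.45; payment $1,297.91; balance $2,973.54
Quarter 3: opening $2,973.54; interest $92.18 → $3,065.72; payment $1,261.66; balance $1,804.06
Quarter 4: opening $1,804.06; interest $55.93 → $1,859.99; payment $1,225.41; balance $634.58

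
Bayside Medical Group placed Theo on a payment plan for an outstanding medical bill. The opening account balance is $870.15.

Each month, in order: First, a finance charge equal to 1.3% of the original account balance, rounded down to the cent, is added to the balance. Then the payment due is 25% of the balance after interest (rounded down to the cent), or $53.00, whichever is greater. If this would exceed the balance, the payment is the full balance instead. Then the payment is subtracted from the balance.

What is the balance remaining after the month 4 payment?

$298.53

Month 1: $870.15 +$11.31 interest = $881.46; pay $220.36 → $661.10
Month 2: $661.10 +$11.31 interest = $672.41; pay $168.10 → $504.31
Month 3: $504.31 +$11.31 interest = $515.62; pay $128.90 → $386.72
Month 4: $386.72 +$11.31 interest = $398.03; pay $99.50 → $298.53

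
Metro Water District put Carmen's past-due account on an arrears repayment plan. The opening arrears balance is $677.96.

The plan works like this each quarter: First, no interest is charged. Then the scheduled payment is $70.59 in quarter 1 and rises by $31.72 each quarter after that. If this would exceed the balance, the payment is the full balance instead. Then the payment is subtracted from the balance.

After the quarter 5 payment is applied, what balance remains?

$7.81

Quarter 1: $677.96 − $70.59 → $607.37
Quarter 2: $607.37 − $102.31 → $505.06
Quarter 3: $505.06 − $134.03 → $371.03
Quarter 4: $371.03 − $165.75 → $205.28
Quarter 5: $205.28 − $197.47 → $7.81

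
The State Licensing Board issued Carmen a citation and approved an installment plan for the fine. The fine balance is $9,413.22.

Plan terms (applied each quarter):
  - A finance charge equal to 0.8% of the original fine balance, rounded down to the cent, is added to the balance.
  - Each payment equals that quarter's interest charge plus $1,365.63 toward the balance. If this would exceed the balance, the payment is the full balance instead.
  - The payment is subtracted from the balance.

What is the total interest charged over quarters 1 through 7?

Quarter 1: $9,413.22 +$75.30 interest = $9,488.52; pay $1,440.93 → $8,047.59
Quarter 2: $8,047.59 +$75.30 interest = $8,122.89; pay $1,440.93 → $6,681.96
Quarter 3: $6,681.96 +$75.30 interest = $6,757.26; pay $1,440.93 → $5,316.33
Quarter 4: $5,316.33 +$75.30 interest = $5,391.63; pay $1,440.93 → $3,950.70
Quarter 5: $3,950.70 +$75.30 interest = $4,026.00; pay $1,440.93 → $2,585.07
Quarter 6: $2,585.07 +$75.30 interest = $2,660.37; pay $1,440.93 → $1,219.44
Quarter 7: $1,219.44 +$75.30 interest = $1,294.74; pay $1,294.74 → $0.00
Total interest: $75.30 + $75.30 + $75.30 + $75.30 + $75.30 + $75.30 + $75.30 = $527.10

$527.10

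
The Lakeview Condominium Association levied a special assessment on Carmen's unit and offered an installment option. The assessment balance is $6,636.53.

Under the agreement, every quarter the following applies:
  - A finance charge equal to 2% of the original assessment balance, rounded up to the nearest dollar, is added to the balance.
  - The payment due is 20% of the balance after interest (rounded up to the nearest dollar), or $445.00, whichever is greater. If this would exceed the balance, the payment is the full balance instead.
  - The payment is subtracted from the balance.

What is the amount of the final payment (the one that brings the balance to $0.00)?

$384.53

Quarter 1: $6,636.53 +$133.00 interest = $6,769.53; pay $1,354.00 → $5,415.53
Quarter 2: $5,415.53 +$133.00 interest = $5,548.53; pay $1,110.00 → $4,438.53
Quarter 3: $4,438.53 +$133.00 interest = $4,571.53; pay $915.00 → $3,656.53
Quarter 4: $3,656.53 +$133.00 interest = $3,789.53; pay $758.00 → $3,031.53
Quarter 5: $3,031.53 +$133.00 interest = $3,164.53; pay $633.00 → $2,531.53
Quarter 6: $2,531.53 +$133.00 interest = $2,664.53; pay $533.00 → $2,131.53
Quarter 7: $2,131.53 +$133.00 interest = $2,264.53; pay $453.00 → $1,811.53
Quarter 8: $1,811.53 +$133.00 interest = $1,944.53; pay $445.00 → $1,499.53
Quarter 9: $1,499.53 +$133.00 interest = $1,632.53; pay $445.00 → $1,187.53
Quarter 10: $1,187.53 +$133.00 interest = $1,320.53; pay $445.00 → $875.53
Quarter 11: $875.53 +$133.00 interest = $1,008.53; pay $445.00 → $563.53
Quarter 12: $563.53 +$133.00 interest = $696.53; pay $445.00 → $251.53
Quarter 13: $251.53 +$133.00 interest = $384.53; pay $384.53 → $0.00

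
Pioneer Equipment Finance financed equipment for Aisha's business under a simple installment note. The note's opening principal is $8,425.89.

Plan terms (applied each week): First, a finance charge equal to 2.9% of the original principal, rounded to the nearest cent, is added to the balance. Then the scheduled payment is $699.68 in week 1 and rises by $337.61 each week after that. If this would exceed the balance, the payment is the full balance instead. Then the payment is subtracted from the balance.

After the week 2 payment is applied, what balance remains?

Week 1: $8,425.89 +$244.35 interest = $8,670.24; pay $699.68 → $7,970.56
Week 2: $7,970.56 +$244.35 interest = $8,214.91; pay $1,037.29 → $7,177.62

$7,177.62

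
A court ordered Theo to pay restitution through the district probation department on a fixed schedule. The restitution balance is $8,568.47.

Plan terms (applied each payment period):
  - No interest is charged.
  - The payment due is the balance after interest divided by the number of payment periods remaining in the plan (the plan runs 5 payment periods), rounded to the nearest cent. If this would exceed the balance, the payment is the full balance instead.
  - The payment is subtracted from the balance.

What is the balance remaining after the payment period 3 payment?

# | Opening | Payment | End bal
1 | $8,568.47 | $1,713.69 | $6,854.78
2 | $6,854.78 | $1,713.70 | $5,141.08
3 | $5,141.08 | $1,713.69 | $3,427.39

$3,427.39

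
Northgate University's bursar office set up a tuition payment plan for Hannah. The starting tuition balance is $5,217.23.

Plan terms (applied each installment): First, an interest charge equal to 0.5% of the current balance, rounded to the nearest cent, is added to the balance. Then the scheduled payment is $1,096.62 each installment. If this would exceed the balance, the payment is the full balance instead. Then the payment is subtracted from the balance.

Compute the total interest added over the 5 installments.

$76.63

# | Opening | Interest | Payment | End bal
1 | $5,217.23 | $26.09 | $1,096.62 | $4,146.70
2 | $4,146.70 | $20.73 | $1,096.62 | $3,070.81
3 | $3,070.81 | $15.35 | $1,096.62 | $1,989.54
4 | $1,989.54 | $9.95 | $1,096.62 | $902.87
5 | $902.87 | $4.51 | $907.38 | $0.00
Total interest: $26.09 + $20.73 + $15.35 + $9.95 + $4.51 = $76.63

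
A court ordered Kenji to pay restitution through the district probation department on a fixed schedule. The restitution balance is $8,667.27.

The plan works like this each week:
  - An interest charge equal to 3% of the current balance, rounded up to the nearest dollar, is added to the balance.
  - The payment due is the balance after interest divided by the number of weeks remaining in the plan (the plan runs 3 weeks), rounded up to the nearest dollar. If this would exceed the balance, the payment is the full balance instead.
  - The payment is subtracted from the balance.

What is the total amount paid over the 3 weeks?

Week 1: opening $8,667.27; interest $261.00 → $8,928.27; payment $2,977.00; balance $5,951.27
Week 2: opening $5,951.27; interest $179.00 → $6,130.27; payment $3,066.00; balance $3,064.27
Week 3: opening $3,064.27; interest $92.00 → $3,156.27; payment $3,156.27; balance $0.00
Total paid: $9,199.27

$9,199.27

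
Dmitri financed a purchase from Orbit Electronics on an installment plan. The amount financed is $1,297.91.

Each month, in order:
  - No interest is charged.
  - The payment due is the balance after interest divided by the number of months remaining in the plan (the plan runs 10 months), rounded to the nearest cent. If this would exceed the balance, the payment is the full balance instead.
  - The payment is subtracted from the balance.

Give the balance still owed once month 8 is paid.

$259.59

# | Opening | Payment | End bal
1 | $1,297.91 | $129.79 | $1,168.12
2 | $1,168.12 | $129.79 | $1,038.33
3 | $1,038.33 | $129.79 | $908.54
4 | $908.54 | $129.79 | $778.75
5 | $778.75 | $129.79 | $648.96
6 | $648.96 | $129.79 | $519.17
7 | $519.17 | $129.79 | $389.38
8 | $389.38 | $129.79 | $259.59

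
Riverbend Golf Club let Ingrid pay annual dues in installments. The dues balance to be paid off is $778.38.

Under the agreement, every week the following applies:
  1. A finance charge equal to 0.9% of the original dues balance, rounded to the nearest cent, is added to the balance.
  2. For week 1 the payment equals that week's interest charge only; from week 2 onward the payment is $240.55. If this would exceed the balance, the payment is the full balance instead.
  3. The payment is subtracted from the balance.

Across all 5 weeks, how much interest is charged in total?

$35.05

# | Opening | Interest | Payment | End bal
1 | $778.38 | $7.01 | $7.01 | $778.38
2 | $778.38 | $7.01 | $240.55 | $544.84
3 | $544.84 | $7.01 | $240.55 | $311.30
4 | $311.30 | $7.01 | $240.55 | $77.76
5 | $77.76 | $7.01 | $84.77 | $0.00
Total interest: $7.01 + $7.01 + $7.01 + $7.01 + $7.01 = $35.05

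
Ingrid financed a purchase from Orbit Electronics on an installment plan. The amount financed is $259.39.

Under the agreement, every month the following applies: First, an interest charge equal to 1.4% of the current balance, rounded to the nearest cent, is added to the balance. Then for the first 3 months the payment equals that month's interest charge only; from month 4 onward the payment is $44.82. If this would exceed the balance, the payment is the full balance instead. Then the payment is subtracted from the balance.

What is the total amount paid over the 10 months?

$283.31

Month 1: $259.39 +$3.63 interest = $263.02; pay $3.63 → $259.39
Month 2: $259.39 +$3.63 interest = $263.02; pay $3.63 → $259.39
Month 3: $259.39 +$3.63 interest = $263.02; pay $3.63 → $259.39
Month 4: $259.39 +$3.63 interest = $263.02; pay $44.82 → $218.20
Month 5: $218.20 +$3.05 interest = $221.25; pay $44.82 → $176.43
Month 6: $176.43 +$2.47 interest = $178.90; pay $44.82 → $134.08
Month 7: $134.08 +$1.88 interest = $135.96; pay $44.82 → $91.14
Month 8: $91.14 +$1.28 interest = $92.42; pay $44.82 → $47.60
Month 9: $47.60 +$0.67 interest = $48.27; pay $44.82 → $3.45
Month 10: $3.45 +$0.05 interest = $3.50; pay $3.50 → $0.00
Total paid: $283.31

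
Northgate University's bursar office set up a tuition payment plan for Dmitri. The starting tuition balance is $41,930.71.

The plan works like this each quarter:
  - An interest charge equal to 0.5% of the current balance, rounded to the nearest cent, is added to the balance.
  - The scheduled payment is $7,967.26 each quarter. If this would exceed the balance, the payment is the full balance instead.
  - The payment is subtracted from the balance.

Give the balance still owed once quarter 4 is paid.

$10,666.78

# | Opening | Interest | Payment | End bal
1 | $41,930.71 | $209.65 | $7,967.26 | $34,173.10
2 | $34,173.10 | $170.87 | $7,967.26 | $26,376.71
3 | $26,376.71 | $131.88 | $7,967.26 | $18,541.33
4 | $18,541.33 | $92.71 | $7,967.26 | $10,666.78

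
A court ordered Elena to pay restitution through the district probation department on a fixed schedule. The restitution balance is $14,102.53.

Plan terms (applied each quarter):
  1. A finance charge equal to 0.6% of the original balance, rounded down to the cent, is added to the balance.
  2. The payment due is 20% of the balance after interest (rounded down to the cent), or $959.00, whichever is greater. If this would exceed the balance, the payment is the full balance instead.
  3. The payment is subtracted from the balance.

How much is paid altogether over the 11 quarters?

# | Opening | Interest | Payment | End bal
1 | $14,102.53 | $84.61 | $2,837.42 | $11,349.72
2 | $11,349.72 | $84.61 | $2,286.86 | $9,147.47
3 | $9,147.47 | $84.61 | $1,846.41 | $7,385.67
4 | $7,385.67 | $84.61 | $1,494.05 | $5,976.23
5 | $5,976.23 | $84.61 | $1,212.16 | $4,848.68
6 | $4,848.68 | $84.61 | $986.65 | $3,946.64
7 | $3,946.64 | $84.61 | $959.00 | $3,072.25
8 | $3,072.25 | $84.61 | $959.00 | $2,197.86
9 | $2,197.86 | $84.61 | $959.00 | $1,323.47
10 | $1,323.47 | $84.61 | $959.00 | $449.08
11 | $449.08 | $84.61 | $533.69 | $0.00
Total paid: $15,033.24

$15,033.24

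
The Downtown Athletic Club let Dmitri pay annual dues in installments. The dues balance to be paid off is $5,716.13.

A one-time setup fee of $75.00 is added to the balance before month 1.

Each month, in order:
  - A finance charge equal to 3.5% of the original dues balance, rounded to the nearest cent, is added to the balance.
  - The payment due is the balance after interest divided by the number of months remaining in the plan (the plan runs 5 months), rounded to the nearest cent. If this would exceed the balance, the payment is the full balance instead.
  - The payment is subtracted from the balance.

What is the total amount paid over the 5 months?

Month 1: $5,791.13 +$200.06 interest = $5,991.19; pay $1,198.24 → $4,792.95
Month 2: $4,792.95 +$200.06 interest = $4,993.01; pay $1,248.25 → $3,744.76
Month 3: $3,744.76 +$200.06 interest = $3,944.82; pay $1,314.94 → $2,629.88
Month 4: $2,629.88 +$200.06 interest = $2,829.94; pay $1,414.97 → $1,414.97
Month 5: $1,414.97 +$200.06 interest = $1,615.03; pay $1,615.03 → $0.00
Total paid: $6,791.43

$6,791.43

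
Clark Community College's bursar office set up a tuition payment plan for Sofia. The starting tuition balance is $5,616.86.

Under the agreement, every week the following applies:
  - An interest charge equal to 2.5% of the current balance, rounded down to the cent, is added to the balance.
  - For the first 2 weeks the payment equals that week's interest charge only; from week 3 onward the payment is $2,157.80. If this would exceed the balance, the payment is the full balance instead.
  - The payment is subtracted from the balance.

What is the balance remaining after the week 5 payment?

Week 1: opening $5,616.86; interest $140.42 → $5,757.28; payment $140.42; balance $5,616.86
Week 2: opening $5,616.86; interest $140.42 → $5,757.28; payment $140.42; balance $5,616.86
Week 3: opening $5,616.86; interest $140.42 → $5,757.28; payment $2,157.80; balance $3,599.48
Week 4: opening $3,599.48; interest $89.98 → $3,689.46; payment $2,157.80; balance $1,531.66
Week 5: opening $1,531.66; interest $38.29 → $1,569.95; payment $1,569.95; balance $0.00

$0.00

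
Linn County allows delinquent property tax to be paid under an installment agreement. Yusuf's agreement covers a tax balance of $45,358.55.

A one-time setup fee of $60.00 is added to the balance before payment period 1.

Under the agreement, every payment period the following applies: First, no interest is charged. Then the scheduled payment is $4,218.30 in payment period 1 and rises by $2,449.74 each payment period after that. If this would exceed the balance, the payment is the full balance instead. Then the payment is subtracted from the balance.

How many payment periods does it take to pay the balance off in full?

5

Payment period 1: opening $45,418.55; payment $4,218.30; balance $41,200.25
Payment period 2: opening $41,200.25; payment $6,668.04; balance $34,532.21
Payment period 3: opening $34,532.21; payment $9,117.78; balance $25,414.43
Payment period 4: opening $25,414.43; payment $11,567.52; balance $13,846.91
Payment period 5: opening $13,846.91; payment $13,846.91; balance $0.00
Balance reaches $0.00 in payment period 5.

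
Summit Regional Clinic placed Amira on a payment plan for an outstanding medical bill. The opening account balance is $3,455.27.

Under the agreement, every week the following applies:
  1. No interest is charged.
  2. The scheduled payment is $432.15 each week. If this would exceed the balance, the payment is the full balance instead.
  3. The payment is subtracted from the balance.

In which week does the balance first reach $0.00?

8

# | Opening | Payment | End bal
1 | $3,455.27 | $432.15 | $3,023.12
2 | $3,023.12 | $432.15 | $2,590.97
3 | $2,590.97 | $432.15 | $2,158.82
4 | $2,158.82 | $432.15 | $1,726.67
5 | $1,726.67 | $432.15 | $1,294.52
6 | $1,294.52 | $432.15 | $862.37
7 | $862.37 | $432.15 | $430.22
8 | $430.22 | $430.22 | $0.00
Balance reaches $0.00 in week 8.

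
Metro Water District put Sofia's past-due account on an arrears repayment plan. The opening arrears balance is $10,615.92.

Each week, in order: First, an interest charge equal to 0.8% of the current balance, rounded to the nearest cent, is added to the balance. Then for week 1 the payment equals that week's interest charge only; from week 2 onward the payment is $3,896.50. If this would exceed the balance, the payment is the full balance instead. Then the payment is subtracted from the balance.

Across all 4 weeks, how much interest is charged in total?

$247.99

Week 1: $10,615.92 +$84.93 interest = $10,700.85; pay $84.93 → $10,615.92
Week 2: $10,615.92 +$84.93 interest = $10,700.85; pay $3,896.50 → $6,804.35
Week 3: $6,804.35 +$54.43 interest = $6,858.78; pay $3,896.50 → $2,962.28
Week 4: $2,962.28 +$23.70 interest = $2,985.98; pay $2,985.98 → $0.00
Total interest: $84.93 + $84.93 + $54.43 + $23.70 = $247.99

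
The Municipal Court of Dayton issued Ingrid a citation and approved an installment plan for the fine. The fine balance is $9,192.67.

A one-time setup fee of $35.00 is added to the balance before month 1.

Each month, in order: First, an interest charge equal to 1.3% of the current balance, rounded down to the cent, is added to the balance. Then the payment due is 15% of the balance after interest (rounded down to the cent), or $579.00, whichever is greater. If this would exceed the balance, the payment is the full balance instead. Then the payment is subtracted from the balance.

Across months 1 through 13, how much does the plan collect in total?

$9,933.42

# | Opening | Interest | Payment | End bal
1 | $9,227.67 | $119.95 | $1,402.14 | $7,945.48
2 | $7,945.48 | $103.29 | $1,207.31 | $6,841.46
3 | $6,841.46 | $88.93 | $1,039.55 | $5,890.84
4 | $5,890.84 | $76.58 | $895.11 | $5,072.31
5 | $5,072.31 | $65.94 | $770.73 | $4,367.52
6 | $4,367.52 | $56.77 | $663.64 | $3,760.65
7 | $3,760.65 | $48.88 | $579.00 | $3,230.53
8 | $3,230.53 | $41.99 | $579.00 | $2,693.52
9 | $2,693.52 | $35.01 | $579.00 | $2,149.53
10 | $2,149.53 | $27.94 | $579.00 | $1,598.47
11 | $1,598.47 | $20.78 | $579.00 | $1,040.25
12 | $1,040.25 | $13.52 | $579.00 | $474.77
13 | $474.77 | $6.17 | $480.94 | $0.00
Total paid: $9,933.42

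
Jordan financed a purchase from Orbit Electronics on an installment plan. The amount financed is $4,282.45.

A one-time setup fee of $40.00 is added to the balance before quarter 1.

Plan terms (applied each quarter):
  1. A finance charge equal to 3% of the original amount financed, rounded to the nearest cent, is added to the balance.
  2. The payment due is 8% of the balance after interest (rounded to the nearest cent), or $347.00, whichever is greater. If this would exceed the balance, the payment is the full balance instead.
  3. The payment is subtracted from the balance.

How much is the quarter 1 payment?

$356.07

Quarter 1: $4,322.45 +$128.47 interest = $4,450.92; pay $356.07 → $4,094.85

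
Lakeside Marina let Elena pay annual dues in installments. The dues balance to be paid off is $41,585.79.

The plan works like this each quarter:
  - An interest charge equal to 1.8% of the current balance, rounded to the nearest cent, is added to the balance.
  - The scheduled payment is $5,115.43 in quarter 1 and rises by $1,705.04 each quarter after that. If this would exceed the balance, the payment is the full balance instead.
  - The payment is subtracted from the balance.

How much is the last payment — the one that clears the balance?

Quarter 1: opening $41,585.79; interest $748.54 → $42,334.33; payment $5,115.43; balance $37,218.90
Quarter 2: opening $37,218.90; interest $669.94 → $37,888.84; payment $6,820.47; balance $31,068.37
Quarter 3: opening $31,068.37; interest $559.23 → $31,627.60; payment $8,525.51; balance $23,102.09
Quarter 4: opening $23,102.09; interest $415.84 → $23,517.93; payment $10,230.55; balance $13,287.38
Quarter 5: opening $13,287.38; interest $239.17 → $13,526.55; payment $11,935.59; balance $1,590.96
Quarter 6: opening $1,590.96; interest $28.64 → $1,619.60; payment $1,619.60; balance $0.00

$1,619.60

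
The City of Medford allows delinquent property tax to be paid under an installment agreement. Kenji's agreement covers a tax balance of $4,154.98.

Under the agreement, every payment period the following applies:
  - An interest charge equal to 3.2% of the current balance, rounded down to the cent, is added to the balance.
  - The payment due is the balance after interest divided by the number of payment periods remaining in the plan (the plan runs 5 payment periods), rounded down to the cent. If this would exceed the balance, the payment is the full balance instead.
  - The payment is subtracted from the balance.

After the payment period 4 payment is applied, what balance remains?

Payment period 1: opening $4,154.98; interest $132.95 → $4,287.93; payment $857.58; balance $3,430.35
Payment period 2: opening $3,430.35; interest $109.77 → $3,540.12; payment $885.03; balance $2,655.09
Payment period 3: opening $2,655.09; interest $84.96 → $2,740.05; payment $913.35; balance $1,826.70
Payment period 4: opening $1,826.70; interest $58.45 → $1,885.15; payment $942.57; balance $942.58

$942.58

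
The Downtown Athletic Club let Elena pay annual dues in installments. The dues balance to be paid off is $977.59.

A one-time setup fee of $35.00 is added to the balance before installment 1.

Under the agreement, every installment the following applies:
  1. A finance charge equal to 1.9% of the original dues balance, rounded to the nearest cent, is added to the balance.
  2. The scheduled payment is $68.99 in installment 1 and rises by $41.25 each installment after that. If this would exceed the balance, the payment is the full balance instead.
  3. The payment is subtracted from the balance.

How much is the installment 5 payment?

$233.99

Installment 1: opening $1,012.59; interest $18.57 → $1,031.16; payment $68.99; balance $962.17
Installment 2: opening $962.17; interest $18.57 → $980.74; payment $110.24; balance $870.50
Installment 3: opening $870.50; interest $18.57 → $889.07; payment $151.49; balance $737.58
Installment 4: opening $737.58; interest $18.57 → $756.15; payment $192.74; balance $563.41
Installment 5: opening $563.41; interest $18.57 → $581.98; payment $233.99; balance $347.99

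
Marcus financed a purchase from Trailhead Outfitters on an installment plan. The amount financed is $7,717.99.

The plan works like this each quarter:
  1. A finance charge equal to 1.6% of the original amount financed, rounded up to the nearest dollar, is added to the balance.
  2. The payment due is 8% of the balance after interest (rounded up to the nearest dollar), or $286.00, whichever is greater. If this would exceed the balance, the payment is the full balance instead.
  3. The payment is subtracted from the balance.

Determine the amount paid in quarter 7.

$430.00

Quarter 1: $7,717.99 +$124.00 interest = $7,841.99; pay $628.00 → $7,213.99
Quarter 2: $7,213.99 +$124.00 interest = $7,337.99; pay $588.00 → $6,749.99
Quarter 3: $6,749.99 +$124.00 interest = $6,873.99; pay $550.00 → $6,323.99
Quarter 4: $6,323.99 +$124.00 interest = $6,447.99; pay $516.00 → $5,931.99
Quarter 5: $5,931.99 +$124.00 interest = $6,055.99; pay $485.00 → $5,570.99
Quarter 6: $5,570.99 +$124.00 interest = $5,694.99; pay $456.00 → $5,238.99
Quarter 7: $5,238.99 +$124.00 interest = $5,362.99; pay $430.00 → $4,932.99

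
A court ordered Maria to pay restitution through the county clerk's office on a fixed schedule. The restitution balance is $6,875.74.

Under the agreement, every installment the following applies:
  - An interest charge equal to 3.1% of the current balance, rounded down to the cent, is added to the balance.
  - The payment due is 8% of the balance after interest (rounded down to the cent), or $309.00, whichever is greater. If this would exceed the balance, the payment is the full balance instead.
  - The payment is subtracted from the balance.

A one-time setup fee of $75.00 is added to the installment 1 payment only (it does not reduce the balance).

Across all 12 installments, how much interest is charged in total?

# | Opening | Interest | Payment | Fee | End bal
1 | $6,875.74 | $213.14 | $567.11 | $75.00 | $6,521.77
2 | $6,521.77 | $202.17 | $537.91 | — | $6,186.03
3 | $6,186.03 | $191.76 | $510.22 | — | $5,867.57
4 | $5,867.57 | $181.89 | $483.95 | — | $5,565.51
5 | $5,565.51 | $172.53 | $459.04 | — | $5,279.00
6 | $5,279.00 | $163.64 | $435.41 | — | $5,007.23
7 | $5,007.23 | $155.22 | $412.99 | — | $4,749.46
8 | $4,749.46 | $147.23 | $391.73 | — | $4,504.96
9 | $4,504.96 | $139.65 | $371.56 | — | $4,273.05
10 | $4,273.05 | $132.46 | $352.44 | — | $4,053.07
11 | $4,053.07 | $125.64 | $334.29 | — | $3,844.42
12 | $3,844.42 | $119.17 | $317.08 | — | $3,646.51
Total interest: $213.14 + $202.17 + $191.76 + $181.89 + $172.53 + $163.64 + $155.22 + $147.23 + $139.65 + $132.46 + $125.64 + $119.17 = $1,944.50

$1,944.50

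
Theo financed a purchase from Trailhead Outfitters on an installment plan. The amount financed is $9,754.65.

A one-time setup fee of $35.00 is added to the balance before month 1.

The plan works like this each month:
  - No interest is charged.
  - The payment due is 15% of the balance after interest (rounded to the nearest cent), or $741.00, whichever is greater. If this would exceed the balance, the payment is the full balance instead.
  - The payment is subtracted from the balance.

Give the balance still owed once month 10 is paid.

Month 1: opening $9,789.65; payment $1,468.45; balance $8,321.20
Month 2: opening $8,321.20; payment $1,248.18; balance $7,073.02
Month 3: opening $7,073.02; payment $1,060.95; balance $6,012.07
Month 4: opening $6,012.07; payment $901.81; balance $5,110.26
Month 5: opening $5,110.26; payment $766.54; balance $4,343.72
Month 6: opening $4,343.72; payment $741.00; balance $3,602.72
Month 7: opening $3,602.72; payment $741.00; balance $2,861.72
Month 8: opening $2,861.72; payment $741.00; balance $2,120.72
Month 9: opening $2,120.72; payment $741.00; balance $1,379.72
Month 10: opening $1,379.72; payment $741.00; balance $638.72

$638.72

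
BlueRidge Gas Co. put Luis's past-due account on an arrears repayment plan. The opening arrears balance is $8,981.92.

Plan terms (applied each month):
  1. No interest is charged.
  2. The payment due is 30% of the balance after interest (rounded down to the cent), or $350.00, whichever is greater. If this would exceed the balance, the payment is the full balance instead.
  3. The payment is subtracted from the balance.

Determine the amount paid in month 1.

Month 1: $8,981.92 − $2,694.57 → $6,287.35

$2,694.57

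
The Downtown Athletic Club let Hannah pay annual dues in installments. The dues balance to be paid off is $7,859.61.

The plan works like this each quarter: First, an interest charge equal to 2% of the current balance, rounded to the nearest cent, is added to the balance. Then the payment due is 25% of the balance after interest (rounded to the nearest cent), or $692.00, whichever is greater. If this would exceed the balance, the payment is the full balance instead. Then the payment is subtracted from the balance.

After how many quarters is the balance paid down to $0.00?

Quarter 1: $7,859.61 +$157.19 interest = $8,016.80; pay $2,004.20 → $6,012.60
Quarter 2: $6,012.60 +$120.25 interest = $6,132.85; pay $1,533.21 → $4,599.64
Quarter 3: $4,599.64 +$91.99 interest = $4,691.63; pay $1,172.91 → $3,518.72
Quarter 4: $3,518.72 +$70.37 interest = $3,589.09; pay $897.27 → $2,691.82
Quarter 5: $2,691.82 +$53.84 interest = $2,745.66; pay $692.00 → $2,053.66
Quarter 6: $2,053.66 +$41.07 interest = $2,094.73; pay $692.00 → $1,402.73
Quarter 7: $1,402.73 +$28.05 interest = $1,430.78; pay $692.00 → $738.78
Quarter 8: $738.78 +$14.78 interest = $753.56; pay $692.00 → $61.56
Quarter 9: $61.56 +$1.23 interest = $62.79; pay $62.79 → $0.00
Balance reaches $0.00 in quarter 9.

9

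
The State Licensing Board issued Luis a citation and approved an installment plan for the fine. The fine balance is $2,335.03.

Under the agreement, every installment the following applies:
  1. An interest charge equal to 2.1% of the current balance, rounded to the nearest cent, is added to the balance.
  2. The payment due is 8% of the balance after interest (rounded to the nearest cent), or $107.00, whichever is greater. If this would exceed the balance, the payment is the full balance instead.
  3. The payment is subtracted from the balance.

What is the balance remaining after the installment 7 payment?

$1,506.56

Installment 1: opening $2,335.03; interest $49.04 → $2,384.07; payment $190.73; balance $2,193.34
Installment 2: opening $2,193.34; interest $46.06 → $2,239.40; payment $179.15; balance $2,060.25
Installment 3: opening $2,060.25; interest $43.27 → $2,103.52; payment $168.28; balance $1,935.24
Installment 4: opening $1,935.24; interest $40.64 → $1,975.88; payment $158.07; balance $1,817.81
Installment 5: opening $1,817.81; interest $38.17 → $1,855.98; payment $148.48; balance $1,707.50
Installment 6: opening $1,707.50; interest $35.86 → $1,743.36; payment $139.47; balance $1,603.89
Installment 7: opening $1,603.89; interest $33.68 → $1,637.57; payment $131.01; balance $1,506.56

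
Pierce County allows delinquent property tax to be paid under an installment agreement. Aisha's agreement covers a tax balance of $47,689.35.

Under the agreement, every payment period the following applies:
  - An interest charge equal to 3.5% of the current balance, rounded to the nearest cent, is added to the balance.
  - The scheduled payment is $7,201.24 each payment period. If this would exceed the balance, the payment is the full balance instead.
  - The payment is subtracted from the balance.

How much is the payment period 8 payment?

# | Opening | Interest | Payment | End bal
1 | $47,689.35 | $1,669.13 | $7,201.24 | $42,157.24
2 | $42,157.24 | $1,475.50 | $7,201.24 | $36,431.50
3 | $36,431.50 | $1,275.10 | $7,201.24 | $30,505.36
4 | $30,505.36 | $1,067.69 | $7,201.24 | $24,371.81
5 | $24,371.81 | $853.01 | $7,201.24 | $18,023.58
6 | $18,023.58 | $630.83 | $7,201.24 | $11,453.17
7 | $11,453.17 | $400.86 | $7,201.24 | $4,652.79
8 | $4,652.79 | $162.85 | $4,815.64 | $0.00

$4,815.64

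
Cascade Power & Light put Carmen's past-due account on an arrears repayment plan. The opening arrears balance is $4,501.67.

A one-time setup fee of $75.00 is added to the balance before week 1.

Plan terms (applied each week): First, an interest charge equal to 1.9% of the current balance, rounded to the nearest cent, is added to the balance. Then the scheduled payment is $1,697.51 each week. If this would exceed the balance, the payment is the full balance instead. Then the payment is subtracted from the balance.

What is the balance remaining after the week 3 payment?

$0.00

# | Opening | Interest | Payment | End bal
1 | $4,576.67 | $86.96 | $1,697.51 | $2,966.12
2 | $2,966.12 | $56.36 | $1,697.51 | $1,324.97
3 | $1,324.97 | $25.17 | $1,350.14 | $0.00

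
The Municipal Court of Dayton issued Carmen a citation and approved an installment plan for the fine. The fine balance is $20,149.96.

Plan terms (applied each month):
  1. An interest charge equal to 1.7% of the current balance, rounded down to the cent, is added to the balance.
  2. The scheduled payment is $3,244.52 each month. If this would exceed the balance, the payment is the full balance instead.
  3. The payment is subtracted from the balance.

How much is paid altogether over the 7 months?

$21,481.90

Month 1: $20,149.96 +$342.54 interest = $20,492.50; pay $3,244.52 → $17,247.98
Month 2: $17,247.98 +$293.21 interest = $17,541.19; pay $3,244.52 → $14,296.67
Month 3: $14,296.67 +$243.04 interest = $14,539.71; pay $3,244.52 → $11,295.19
Month 4: $11,295.19 +$192.01 interest = $11,487.20; pay $3,244.52 → $8,242.68
Month 5: $8,242.68 +$140.12 interest = $8,382.80; pay $3,244.52 → $5,138.28
Month 6: $5,138.28 +$87.35 interest = $5,225.63; pay $3,244.52 → $1,981.11
Month 7: $1,981.11 +$33.67 interest = $2,014.78; pay $2,014.78 → $0.00
Total paid: $21,481.90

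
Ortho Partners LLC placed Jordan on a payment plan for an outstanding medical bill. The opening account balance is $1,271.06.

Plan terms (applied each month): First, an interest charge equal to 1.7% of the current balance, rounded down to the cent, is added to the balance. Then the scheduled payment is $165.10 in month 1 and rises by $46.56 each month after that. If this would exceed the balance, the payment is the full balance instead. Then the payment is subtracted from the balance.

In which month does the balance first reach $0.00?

6

# | Opening | Interest | Payment | End bal
1 | $1,271.06 | $21.60 | $165.10 | $1,127.56
2 | $1,127.56 | $19.16 | $211.66 | $935.06
3 | $935.06 | $15.89 | $258.22 | $692.73
4 | $692.73 | $11.77 | $304.78 | $399.72
5 | $399.72 | $6.79 | $351.34 | $55.17
6 | $55.17 | $0.93 | $56.10 | $0.00
Balance reaches $0.00 in month 6.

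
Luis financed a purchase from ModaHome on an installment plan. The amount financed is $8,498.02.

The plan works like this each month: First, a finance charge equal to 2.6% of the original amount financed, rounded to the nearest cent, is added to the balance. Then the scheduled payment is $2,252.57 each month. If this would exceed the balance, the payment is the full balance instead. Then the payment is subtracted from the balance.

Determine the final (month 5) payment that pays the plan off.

Month 1: opening $8,498.02; interest $220.95 → $8,718.97; payment $2,252.57; balance $6,466.40
Month 2: opening $6,466.40; interest $220.95 → $6,687.35; payment $2,252.57; balance $4,434.78
Month 3: opening $4,434.78; interest $220.95 → $4,655.73; payment $2,252.57; balance $2,403.16
Month 4: opening $2,403.16; interest $220.95 → $2,624.11; payment $2,252.57; balance $371.54
Month 5: opening $371.54; interest $220.95 → $592.49; payment $592.49; balance $0.00

$592.49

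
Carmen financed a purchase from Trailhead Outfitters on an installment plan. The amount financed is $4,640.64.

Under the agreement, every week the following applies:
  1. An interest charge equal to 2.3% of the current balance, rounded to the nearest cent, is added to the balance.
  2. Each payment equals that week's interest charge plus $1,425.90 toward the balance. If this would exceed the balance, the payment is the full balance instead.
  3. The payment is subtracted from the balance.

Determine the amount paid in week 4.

$371.29

Week 1: $4,640.64 +$106.73 interest = $4,747.37; pay $1,532.63 → $3,214.74
Week 2: $3,214.74 +$73.94 interest = $3,288.68; pay $1,499.84 → $1,788.84
Week 3: $1,788.84 +$41.14 interest = $1,829.98; pay $1,467.04 → $362.94
Week 4: $362.94 +$8.35 interest = $371.29; pay $371.29 → $0.00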